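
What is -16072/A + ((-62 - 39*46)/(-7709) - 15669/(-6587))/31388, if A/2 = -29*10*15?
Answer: 6404406723643847/3466638966308700 ≈ 1.8474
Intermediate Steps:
A = -8700 (A = 2*(-29*10*15) = 2*(-290*15) = 2*(-4350) = -8700)
-16072/A + ((-62 - 39*46)/(-7709) - 15669/(-6587))/31388 = -16072/(-8700) + ((-62 - 39*46)/(-7709) - 15669/(-6587))/31388 = -16072*(-1/8700) + ((-62 - 1794)*(-1/7709) - 15669*(-1/6587))*(1/31388) = 4018/2175 + (-1856*(-1/7709) + 15669/6587)*(1/31388) = 4018/2175 + (1856/7709 + 15669/6587)*(1/31388) = 4018/2175 + (133017793/50779183)*(1/31388) = 4018/2175 + 133017793/1593856996004 = 6404406723643847/3466638966308700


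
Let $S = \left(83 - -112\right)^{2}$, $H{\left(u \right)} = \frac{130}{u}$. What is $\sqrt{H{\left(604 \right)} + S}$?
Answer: $\frac{\sqrt{3468051730}}{302} \approx 195.0$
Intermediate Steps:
$S = 38025$ ($S = \left(83 + 112\right)^{2} = 195^{2} = 38025$)
$\sqrt{H{\left(604 \right)} + S} = \sqrt{\frac{130}{604} + 38025} = \sqrt{130 \cdot \frac{1}{604} + 38025} = \sqrt{\frac{65}{302} + 38025} = \sqrt{\frac{11483615}{302}} = \frac{\sqrt{3468051730}}{302}$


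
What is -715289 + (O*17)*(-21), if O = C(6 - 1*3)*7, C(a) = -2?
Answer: -710291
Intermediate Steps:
O = -14 (O = -2*7 = -14)
-715289 + (O*17)*(-21) = -715289 - 14*17*(-21) = -715289 - 238*(-21) = -715289 + 4998 = -710291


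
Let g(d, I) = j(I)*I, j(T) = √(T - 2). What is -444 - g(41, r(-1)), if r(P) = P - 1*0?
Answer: -444 + I*√3 ≈ -444.0 + 1.732*I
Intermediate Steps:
j(T) = √(-2 + T)
r(P) = P (r(P) = P + 0 = P)
g(d, I) = I*√(-2 + I) (g(d, I) = √(-2 + I)*I = I*√(-2 + I))
-444 - g(41, r(-1)) = -444 - (-1)*√(-2 - 1) = -444 - (-1)*√(-3) = -444 - (-1)*I*√3 = -444 + I*√3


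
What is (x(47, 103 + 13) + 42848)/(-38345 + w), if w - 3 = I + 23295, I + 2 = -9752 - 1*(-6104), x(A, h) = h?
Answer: -42964/18697 ≈ -2.2979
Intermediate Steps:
I = -3650 (I = -2 + (-9752 - 1*(-6104)) = -2 + (-9752 + 6104) = -2 - 3648 = -3650)
w = 19648 (w = 3 + (-3650 + 23295) = 3 + 19645 = 19648)
(x(47, 103 + 13) + 42848)/(-38345 + w) = ((103 + 13) + 42848)/(-38345 + 19648) = (116 + 42848)/(-18697) = 42964*(-1/18697) = -42964/18697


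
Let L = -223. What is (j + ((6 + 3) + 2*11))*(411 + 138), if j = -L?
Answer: 139446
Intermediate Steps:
j = 223 (j = -1*(-223) = 223)
(j + ((6 + 3) + 2*11))*(411 + 138) = (223 + ((6 + 3) + 2*11))*(411 + 138) = (223 + (9 + 22))*549 = (223 + 31)*549 = 254*549 = 139446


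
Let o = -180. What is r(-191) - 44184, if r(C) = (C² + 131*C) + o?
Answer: -32904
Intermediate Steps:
r(C) = -180 + C² + 131*C (r(C) = (C² + 131*C) - 180 = -180 + C² + 131*C)
r(-191) - 44184 = (-180 + (-191)² + 131*(-191)) - 44184 = (-180 + 36481 - 25021) - 44184 = 11280 - 44184 = -32904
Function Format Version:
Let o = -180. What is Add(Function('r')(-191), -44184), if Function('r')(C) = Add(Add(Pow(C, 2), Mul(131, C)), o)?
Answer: -32904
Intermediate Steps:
Function('r')(C) = Add(-180, Pow(C, 2), Mul(131, C)) (Function('r')(C) = Add(Add(Pow(C, 2), Mul(131, C)), -180) = Add(-180, Pow(C, 2), Mul(131, C)))
Add(Function('r')(-191), -44184) = Add(Add(-180, Pow(-191, 2), Mul(131, -191)), -44184) = Add(Add(-180, 36481, -25021), -44184) = Add(11280, -44184) = -32904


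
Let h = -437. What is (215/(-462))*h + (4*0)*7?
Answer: 93955/462 ≈ 203.37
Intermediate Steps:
(215/(-462))*h + (4*0)*7 = (215/(-462))*(-437) + (4*0)*7 = (215*(-1/462))*(-437) + 0*7 = -215/462*(-437) + 0 = 93955/462 + 0 = 93955/462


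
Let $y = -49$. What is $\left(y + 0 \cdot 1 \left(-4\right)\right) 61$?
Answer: $-2989$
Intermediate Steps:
$\left(y + 0 \cdot 1 \left(-4\right)\right) 61 = \left(-49 + 0 \cdot 1 \left(-4\right)\right) 61 = \left(-49 + 0 \left(-4\right)\right) 61 = \left(-49 + 0\right) 61 = \left(-49\right) 61 = -2989$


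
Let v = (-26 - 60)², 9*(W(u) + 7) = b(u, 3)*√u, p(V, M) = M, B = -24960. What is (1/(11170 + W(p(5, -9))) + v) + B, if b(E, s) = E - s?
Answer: -2188695431777/124612585 + 4*I/124612585 ≈ -17564.0 + 3.2099e-8*I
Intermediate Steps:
W(u) = -7 + √u*(-3 + u)/9 (W(u) = -7 + ((u - 1*3)*√u)/9 = -7 + ((u - 3)*√u)/9 = -7 + ((-3 + u)*√u)/9 = -7 + (√u*(-3 + u))/9 = -7 + √u*(-3 + u)/9)
v = 7396 (v = (-86)² = 7396)
(1/(11170 + W(p(5, -9))) + v) + B = (1/(11170 + (-7 + √(-9)*(-3 - 9)/9)) + 7396) - 24960 = (1/(11170 + (-7 + (⅑)*(3*I)*(-12))) + 7396) - 24960 = (1/(11170 + (-7 - 4*I)) + 7396) - 24960 = (1/(11163 - 4*I) + 7396) - 24960 = ((11163 + 4*I)/124612585 + 7396) - 24960 = (7396 + (11163 + 4*I)/124612585) - 24960 = -17564 + (11163 + 4*I)/124612585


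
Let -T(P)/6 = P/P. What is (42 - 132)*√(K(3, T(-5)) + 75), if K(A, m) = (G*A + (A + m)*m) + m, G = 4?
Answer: -270*√11 ≈ -895.49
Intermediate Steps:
T(P) = -6 (T(P) = -6*P/P = -6*1 = -6)
K(A, m) = m + 4*A + m*(A + m) (K(A, m) = (4*A + (A + m)*m) + m = (4*A + m*(A + m)) + m = m + 4*A + m*(A + m))
(42 - 132)*√(K(3, T(-5)) + 75) = (42 - 132)*√((-6 + (-6)² + 4*3 + 3*(-6)) + 75) = -90*√((-6 + 36 + 12 - 18) + 75) = -90*√(24 + 75) = -270*√11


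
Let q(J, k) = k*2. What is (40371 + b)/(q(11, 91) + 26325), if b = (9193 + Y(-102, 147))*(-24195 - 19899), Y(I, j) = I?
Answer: -400818183/26507 ≈ -15121.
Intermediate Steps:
q(J, k) = 2*k
b = -400858554 (b = (9193 - 102)*(-24195 - 19899) = 9091*(-44094) = -400858554)
(40371 + b)/(q(11, 91) + 26325) = (40371 - 400858554)/(2*91 + 26325) = -400818183/(182 + 26325) = -400818183/26507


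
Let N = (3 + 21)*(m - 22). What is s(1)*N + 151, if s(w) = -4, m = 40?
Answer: -1577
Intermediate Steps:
N = 432 (N = (3 + 21)*(40 - 22) = 24*18 = 432)
s(1)*N + 151 = -4*432 + 151 = -1728 + 151 = -1577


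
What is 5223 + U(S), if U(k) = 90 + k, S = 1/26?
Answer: 138139/26 ≈ 5313.0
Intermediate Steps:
S = 1/26 ≈ 0.038462
5223 + U(S) = 5223 + (90 + 1/26) = 5223 + 2341/26 = 138139/26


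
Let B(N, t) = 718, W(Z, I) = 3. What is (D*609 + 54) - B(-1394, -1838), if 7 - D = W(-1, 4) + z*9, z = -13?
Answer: 73025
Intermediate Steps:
D = 121 (D = 7 - (3 - 13*9) = 7 - (3 - 117) = 7 - 1*(-114) = 7 + 114 = 121)
(D*609 + 54) - B(-1394, -1838) = (121*609 + 54) - 1*718 = (73689 + 54) - 718 = 73743 - 718 = 73025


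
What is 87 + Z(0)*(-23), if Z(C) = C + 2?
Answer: 41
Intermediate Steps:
Z(C) = 2 + C
87 + Z(0)*(-23) = 87 + (2 + 0)*(-23) = 87 + 2*(-23) = 87 - 46 = 41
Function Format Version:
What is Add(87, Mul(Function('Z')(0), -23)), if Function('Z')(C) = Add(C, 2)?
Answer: 41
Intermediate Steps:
Function('Z')(C) = Add(2, C)
Add(87, Mul(Function('Z')(0), -23)) = Add(87, Mul(Add(2, 0), -23)) = Add(87, Mul(2, -23)) = Add(87, -46) = 41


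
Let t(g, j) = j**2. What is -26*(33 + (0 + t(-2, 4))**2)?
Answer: -7514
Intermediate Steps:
-26*(33 + (0 + t(-2, 4))**2) = -26*(33 + (0 + 4**2)**2) = -26*(33 + (0 + 16)**2) = -26*(33 + 16**2) = -26*(33 + 256) = -26*289 = -7514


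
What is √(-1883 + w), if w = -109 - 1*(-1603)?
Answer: I*√389 ≈ 19.723*I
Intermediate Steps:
w = 1494 (w = -109 + 1603 = 1494)
√(-1883 + w) = √(-1883 + 1494) = √(-389) = I*√389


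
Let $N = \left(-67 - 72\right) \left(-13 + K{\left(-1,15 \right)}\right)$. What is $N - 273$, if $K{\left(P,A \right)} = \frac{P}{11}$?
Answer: $\frac{17013}{11} \approx 1546.6$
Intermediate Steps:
$K{\left(P,A \right)} = \frac{P}{11}$ ($K{\left(P,A \right)} = P \frac{1}{11} = \frac{P}{11}$)
$N = \frac{20016}{11}$ ($N = \left(-67 - 72\right) \left(-13 + \frac{1}{11} \left(-1\right)\right) = - 139 \left(-13 - \frac{1}{11}\right) = \left(-139\right) \left(- \frac{144}{11}\right) = \frac{20016}{11} \approx 1819.6$)
$N - 273 = \frac{20016}{11} - 273 = \frac{17013}{11}$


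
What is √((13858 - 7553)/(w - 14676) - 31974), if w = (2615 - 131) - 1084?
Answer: I*√1408892695151/6638 ≈ 178.81*I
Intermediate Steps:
w = 1400 (w = 2484 - 1084 = 1400)
√((13858 - 7553)/(w - 14676) - 31974) = √((13858 - 7553)/(1400 - 14676) - 31974) = √(6305/(-13276) - 31974) = √(6305*(-1/13276) - 31974) = √(-6305/13276 - 31974) = √(-424493129/13276) = I*√1408892695151/6638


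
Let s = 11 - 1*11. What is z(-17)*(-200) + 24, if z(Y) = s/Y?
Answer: 24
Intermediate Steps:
s = 0 (s = 11 - 11 = 0)
z(Y) = 0 (z(Y) = 0/Y = 0)
z(-17)*(-200) + 24 = 0*(-200) + 24 = 0 + 24 = 24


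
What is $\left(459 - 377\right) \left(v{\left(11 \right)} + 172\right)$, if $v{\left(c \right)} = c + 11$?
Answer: $15908$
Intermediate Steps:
$v{\left(c \right)} = 11 + c$
$\left(459 - 377\right) \left(v{\left(11 \right)} + 172\right) = \left(459 - 377\right) \left(\left(11 + 11\right) + 172\right) = 82 \left(22 + 172\right) = 82 \cdot 194 = 15908$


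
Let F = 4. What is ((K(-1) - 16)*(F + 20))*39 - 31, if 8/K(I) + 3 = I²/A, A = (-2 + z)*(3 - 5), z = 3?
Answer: -120025/7 ≈ -17146.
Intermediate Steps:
A = -2 (A = (-2 + 3)*(3 - 5) = 1*(-2) = -2)
K(I) = 8/(-3 - I²/2) (K(I) = 8/(-3 + I²/(-2)) = 8/(-3 + I²*(-½)) = 8/(-3 - I²/2))
((K(-1) - 16)*(F + 20))*39 - 31 = ((-16/(6 + (-1)²) - 16)*(4 + 20))*39 - 31 = ((-16/(6 + 1) - 16)*24)*39 - 31 = ((-16/7 - 16)*24)*39 - 31 = -128/7*24*39 - 31 = -3072/7*39 - 31 = -119808/7 - 31 = -120025/7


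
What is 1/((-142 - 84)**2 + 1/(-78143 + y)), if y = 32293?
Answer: 45850/2341834599 ≈ 1.9579e-5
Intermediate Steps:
1/((-142 - 84)**2 + 1/(-78143 + y)) = 1/((-142 - 84)**2 + 1/(-78143 + 32293)) = 1/((-226)**2 + 1/(-45850)) = 1/(51076 - 1/45850) = 1/(2341834599/45850) = 45850/2341834599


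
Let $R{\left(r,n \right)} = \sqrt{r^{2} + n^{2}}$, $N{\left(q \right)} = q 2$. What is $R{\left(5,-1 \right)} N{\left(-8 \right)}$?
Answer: $- 16 \sqrt{26} \approx -81.584$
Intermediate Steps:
$N{\left(q \right)} = 2 q$
$R{\left(r,n \right)} = \sqrt{n^{2} + r^{2}}$
$R{\left(5,-1 \right)} N{\left(-8 \right)} = \sqrt{\left(-1\right)^{2} + 5^{2}} \cdot 2 \left(-8\right) = \sqrt{1 + 25} \left(-16\right) = \sqrt{26} \left(-16\right) = - 16 \sqrt{26}$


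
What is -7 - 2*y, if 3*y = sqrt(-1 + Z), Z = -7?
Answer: -7 - 4*I*sqrt(2)/3 ≈ -7.0 - 1.8856*I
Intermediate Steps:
y = 2*I*sqrt(2)/3 (y = sqrt(-1 - 7)/3 = sqrt(-8)/3 = (2*I*sqrt(2))/3 = 2*I*sqrt(2)/3 ≈ 0.94281*I)
-7 - 2*y = -7 - 4*I*sqrt(2)/3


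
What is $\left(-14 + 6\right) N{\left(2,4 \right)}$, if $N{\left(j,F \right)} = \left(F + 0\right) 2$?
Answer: $-64$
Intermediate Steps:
$N{\left(j,F \right)} = 2 F$ ($N{\left(j,F \right)} = F 2 = 2 F$)
$\left(-14 + 6\right) N{\left(2,4 \right)} = \left(-14 + 6\right) 2 \cdot 4 = \left(-8\right) 8 = -64$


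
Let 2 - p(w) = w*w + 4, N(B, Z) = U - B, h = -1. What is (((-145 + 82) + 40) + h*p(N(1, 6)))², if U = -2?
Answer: 144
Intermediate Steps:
N(B, Z) = -2 - B
p(w) = -2 - w² (p(w) = 2 - (w*w + 4) = 2 - (w² + 4) = 2 - (4 + w²) = 2 + (-4 - w²) = -2 - w²)
(((-145 + 82) + 40) + h*p(N(1, 6)))² = (((-145 + 82) + 40) - (-2 - (-2 - 1*1)²))² = ((-63 + 40) - (-2 - (-2 - 1)²))² = (-23 - (-2 - 1*(-3)²))² = (-23 - (-2 - 1*9))² = (-23 - (-2 - 9))² = (-23 - 1*(-11))² = (-23 + 11)² = (-12)² = 144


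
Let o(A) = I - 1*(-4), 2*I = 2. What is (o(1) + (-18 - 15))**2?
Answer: 784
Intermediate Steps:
I = 1 (I = (1/2)*2 = 1)
o(A) = 5 (o(A) = 1 - 1*(-4) = 1 + 4 = 5)
(o(1) + (-18 - 15))**2 = (5 + (-18 - 15))**2 = (5 - 33)**2 = (-28)**2 = 784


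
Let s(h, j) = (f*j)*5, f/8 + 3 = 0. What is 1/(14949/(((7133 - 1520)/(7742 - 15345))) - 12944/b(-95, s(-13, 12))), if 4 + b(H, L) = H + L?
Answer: -2879469/58281949487 ≈ -4.9406e-5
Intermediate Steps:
f = -24 (f = -24 + 8*0 = -24 + 0 = -24)
s(h, j) = -120*j (s(h, j) = -24*j*5 = -120*j)
b(H, L) = -4 + H + L (b(H, L) = -4 + (H + L) = -4 + H + L)
1/(14949/(((7133 - 1520)/(7742 - 15345))) - 12944/b(-95, s(-13, 12))) = 1/(14949/(((7133 - 1520)/(7742 - 15345))) - 12944/(-4 - 95 - 120*12)) = 1/(14949/((5613/(-7603))) - 12944/(-4 - 95 - 1440)) = 1/(14949/((5613*(-1/7603))) - 12944/(-1539)) = 1/(14949/(-5613/7603) - 12944*(-1/1539)) = 1/(14949*(-7603/5613) + 12944/1539) = 1/(-37885749/1871 + 12944/1539) = 1/(-58281949487/2879469) = -2879469/58281949487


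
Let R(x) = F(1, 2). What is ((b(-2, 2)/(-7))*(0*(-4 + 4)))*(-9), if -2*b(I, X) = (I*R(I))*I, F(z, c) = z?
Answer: 0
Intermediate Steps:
R(x) = 1
b(I, X) = -I²/2 (b(I, X) = -I*1*I/2 = -I*I/2 = -I²/2)
((b(-2, 2)/(-7))*(0*(-4 + 4)))*(-9) = ((-½*(-2)²/(-7))*(0*(-4 + 4)))*(-9) = ((-½*4*(-⅐))*(0*0))*(-9) = (-2*(-⅐)*0)*(-9) = ((2/7)*0)*(-9) = 0*(-9) = 0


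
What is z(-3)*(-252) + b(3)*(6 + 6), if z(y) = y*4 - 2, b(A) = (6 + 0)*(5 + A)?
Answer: 4104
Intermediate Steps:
b(A) = 30 + 6*A (b(A) = 6*(5 + A) = 30 + 6*A)
z(y) = -2 + 4*y (z(y) = 4*y - 2 = -2 + 4*y)
z(-3)*(-252) + b(3)*(6 + 6) = (-2 + 4*(-3))*(-252) + (30 + 6*3)*(6 + 6) = (-2 - 12)*(-252) + (30 + 18)*12 = -14*(-252) + 48*12 = 3528 + 576 = 4104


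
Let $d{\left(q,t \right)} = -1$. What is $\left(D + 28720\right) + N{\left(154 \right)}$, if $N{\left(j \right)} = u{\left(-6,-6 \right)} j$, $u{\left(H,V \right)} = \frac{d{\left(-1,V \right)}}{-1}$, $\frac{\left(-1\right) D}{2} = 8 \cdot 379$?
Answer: $22810$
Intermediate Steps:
$D = -6064$ ($D = - 2 \cdot 8 \cdot 379 = \left(-2\right) 3032 = -6064$)
$u{\left(H,V \right)} = 1$ ($u{\left(H,V \right)} = - \frac{1}{-1} = \left(-1\right) \left(-1\right) = 1$)
$N{\left(j \right)} = j$ ($N{\left(j \right)} = 1 j = j$)
$\left(D + 28720\right) + N{\left(154 \right)} = \left(-6064 + 28720\right) + 154 = 22656 + 154 = 22810$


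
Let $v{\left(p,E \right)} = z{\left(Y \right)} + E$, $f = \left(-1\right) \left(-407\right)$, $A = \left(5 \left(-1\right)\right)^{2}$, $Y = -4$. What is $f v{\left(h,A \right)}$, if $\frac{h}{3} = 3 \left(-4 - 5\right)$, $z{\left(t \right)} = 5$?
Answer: $12210$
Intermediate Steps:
$A = 25$ ($A = \left(-5\right)^{2} = 25$)
$f = 407$
$h = -81$ ($h = 3 \cdot 3 \left(-4 - 5\right) = 3 \cdot 3 \left(-9\right) = 3 \left(-27\right) = -81$)
$v{\left(p,E \right)} = 5 + E$
$f v{\left(h,A \right)} = 407 \left(5 + 25\right) = 407 \cdot 30 = 12210$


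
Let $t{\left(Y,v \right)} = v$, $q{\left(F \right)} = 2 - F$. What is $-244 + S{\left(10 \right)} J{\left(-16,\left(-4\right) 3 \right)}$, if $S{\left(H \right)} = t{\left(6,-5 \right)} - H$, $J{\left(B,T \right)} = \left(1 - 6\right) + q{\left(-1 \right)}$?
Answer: $-214$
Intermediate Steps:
$J{\left(B,T \right)} = -2$ ($J{\left(B,T \right)} = \left(1 - 6\right) + \left(2 - -1\right) = -5 + \left(2 + 1\right) = -5 + 3 = -2$)
$S{\left(H \right)} = -5 - H$
$-244 + S{\left(10 \right)} J{\left(-16,\left(-4\right) 3 \right)} = -244 + \left(-5 - 10\right) \left(-2\right) = -244 - -30 = -244 + 30 = -214$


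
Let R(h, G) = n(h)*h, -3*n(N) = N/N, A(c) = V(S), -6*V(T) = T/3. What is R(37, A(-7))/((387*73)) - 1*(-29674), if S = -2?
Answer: 2514960485/84753 ≈ 29674.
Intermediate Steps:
V(T) = -T/18 (V(T) = -T/(6*3) = -T/18)
A(c) = ⅑ (A(c) = -1/18*(-2) = ⅑)
n(N) = -⅓ (n(N) = -N/(3*N) = -⅓*1 = -⅓)
R(h, G) = -h/3
R(37, A(-7))/((387*73)) - 1*(-29674) = (-⅓*37)/((387*73)) - 1*(-29674) = -37/3/28251 + 29674 = -37/3*1/28251 + 29674 = -37/84753 + 29674 = 2514960485/84753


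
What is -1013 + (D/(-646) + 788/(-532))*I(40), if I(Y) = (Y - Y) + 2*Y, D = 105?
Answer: -2587713/2261 ≈ -1144.5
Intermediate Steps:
I(Y) = 2*Y (I(Y) = 0 + 2*Y = 2*Y)
-1013 + (D/(-646) + 788/(-532))*I(40) = -1013 + (105/(-646) + 788/(-532))*(2*40) = -1013 + (105*(-1/646) + 788*(-1/532))*80 = -1013 + (-105/646 - 197/133)*80 = -1013 - 7433/4522*80 = -1013 - 297320/2261 = -2587713/2261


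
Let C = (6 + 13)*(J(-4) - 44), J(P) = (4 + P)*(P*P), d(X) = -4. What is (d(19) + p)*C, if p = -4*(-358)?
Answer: -1193808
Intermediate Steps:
J(P) = P**2*(4 + P) (J(P) = (4 + P)*P**2 = P**2*(4 + P))
C = -836 (C = (6 + 13)*((-4)**2*(4 - 4) - 44) = 19*(16*0 - 44) = 19*(0 - 44) = 19*(-44) = -836)
p = 1432
(d(19) + p)*C = (-4 + 1432)*(-836) = 1428*(-836) = -1193808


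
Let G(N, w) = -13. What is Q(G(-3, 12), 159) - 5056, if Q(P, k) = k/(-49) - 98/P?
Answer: -3217937/637 ≈ -5051.7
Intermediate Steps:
Q(P, k) = -98/P - k/49 (Q(P, k) = k*(-1/49) - 98/P = -k/49 - 98/P = -98/P - k/49)
Q(G(-3, 12), 159) - 5056 = (-98/(-13) - 1/49*159) - 5056 = (-98*(-1/13) - 159/49) - 5056 = (98/13 - 159/49) - 5056 = 2735/637 - 5056 = -3217937/637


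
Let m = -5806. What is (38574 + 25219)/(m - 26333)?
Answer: -63793/32139 ≈ -1.9849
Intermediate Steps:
(38574 + 25219)/(m - 26333) = (38574 + 25219)/(-5806 - 26333) = 63793/(-32139) = 63793*(-1/32139) = -63793/32139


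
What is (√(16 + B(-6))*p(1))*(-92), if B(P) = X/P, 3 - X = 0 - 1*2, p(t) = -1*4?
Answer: 184*√546/3 ≈ 1433.2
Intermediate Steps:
p(t) = -4
X = 5 (X = 3 - (0 - 1*2) = 3 - (0 - 2) = 3 - 1*(-2) = 3 + 2 = 5)
B(P) = 5/P
(√(16 + B(-6))*p(1))*(-92) = (√(16 + 5/(-6))*(-4))*(-92) = (√(16 + 5*(-⅙))*(-4))*(-92) = (√(16 - ⅚)*(-4))*(-92) = (√(91/6)*(-4))*(-92) = ((√546/6)*(-4))*(-92) = -2*√546/3*(-92) = 184*√546/3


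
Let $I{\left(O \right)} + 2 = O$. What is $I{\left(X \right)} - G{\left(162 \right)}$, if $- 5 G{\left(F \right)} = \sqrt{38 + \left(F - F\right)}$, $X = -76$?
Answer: $-78 + \frac{\sqrt{38}}{5} \approx -76.767$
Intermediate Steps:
$I{\left(O \right)} = -2 + O$
$G{\left(F \right)} = - \frac{\sqrt{38}}{5}$ ($G{\left(F \right)} = - \frac{\sqrt{38 + \left(F - F\right)}}{5} = - \frac{\sqrt{38 + 0}}{5} = - \frac{\sqrt{38}}{5}$)
$I{\left(X \right)} - G{\left(162 \right)} = \left(-2 - 76\right) - - \frac{\sqrt{38}}{5} = -78 + \frac{\sqrt{38}}{5}$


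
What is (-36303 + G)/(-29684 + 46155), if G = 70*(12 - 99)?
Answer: -3261/1267 ≈ -2.5738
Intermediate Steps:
G = -6090 (G = 70*(-87) = -6090)
(-36303 + G)/(-29684 + 46155) = (-36303 - 6090)/(-29684 + 46155) = -42393/16471 = -42393*1/16471 = -3261/1267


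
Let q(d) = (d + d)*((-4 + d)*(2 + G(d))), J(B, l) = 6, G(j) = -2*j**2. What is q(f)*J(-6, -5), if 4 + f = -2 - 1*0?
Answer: -50400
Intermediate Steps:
f = -6 (f = -4 + (-2 - 1*0) = -4 + (-2 + 0) = -4 - 2 = -6)
q(d) = 2*d*(-4 + d)*(2 - 2*d**2) (q(d) = (d + d)*((-4 + d)*(2 - 2*d**2)) = (2*d)*((-4 + d)*(2 - 2*d**2)) = 2*d*(-4 + d)*(2 - 2*d**2))
q(f)*J(-6, -5) = (4*(-6)*(-4 - 6 - 1*(-6)**3 + 4*(-6)**2))*6 = (4*(-6)*(-4 - 6 - 1*(-216) + 4*36))*6 = (4*(-6)*(-4 - 6 + 216 + 144))*6 = (4*(-6)*350)*6 = -8400*6 = -50400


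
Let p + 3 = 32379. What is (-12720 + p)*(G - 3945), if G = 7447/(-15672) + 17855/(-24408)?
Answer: -5723564719054/73789 ≈ -7.7567e+7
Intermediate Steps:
p = 32376 (p = -3 + 32379 = 32376)
G = -9616457/7969212 (G = 7447*(-1/15672) + 17855*(-1/24408) = -7447/15672 - 17855/24408 = -9616457/7969212 ≈ -1.2067)
(-12720 + p)*(G - 3945) = (-12720 + 32376)*(-9616457/7969212 - 3945) = 19656*(-31448157797/7969212) = -5723564719054/73789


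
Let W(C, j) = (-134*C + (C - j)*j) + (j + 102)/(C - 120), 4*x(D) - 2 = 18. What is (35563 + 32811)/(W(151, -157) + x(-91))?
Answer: -62341/62535 ≈ -0.99690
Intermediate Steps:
x(D) = 5 (x(D) = ½ + (¼)*18 = ½ + 9/2 = 5)
W(C, j) = -134*C + j*(C - j) + (102 + j)/(-120 + C) (W(C, j) = (-134*C + j*(C - j)) + (102 + j)/(-120 + C) = -134*C + j*(C - j) + (102 + j)/(-120 + C))
(35563 + 32811)/(W(151, -157) + x(-91)) = (35563 + 32811)/((102 - 157 - 134*151² + 120*(-157)² + 16080*151 - 157*151² - 1*151*(-157)² - 120*151*(-157))/(-120 + 151) + 5) = 68374/((102 - 157 - 134*22801 + 120*24649 + 2428080 - 157*22801 - 1*151*24649 + 2844840)/31 + 5) = 68374/((102 - 157 - 3055334 + 2957880 + 2428080 - 3579757 - 3721999 + 2844840)/31 + 5) = 68374/((1/31)*(-2126345) + 5) = 68374/(-2126345/31 + 5) = 68374/(-2126190/31) = 68374*(-31/2126190) = -62341/62535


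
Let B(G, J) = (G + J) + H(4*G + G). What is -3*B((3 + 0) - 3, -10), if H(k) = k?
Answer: 30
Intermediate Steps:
B(G, J) = J + 6*G (B(G, J) = (G + J) + (4*G + G) = (G + J) + 5*G = J + 6*G)
-3*B((3 + 0) - 3, -10) = -3*(-10 + 6*((3 + 0) - 3)) = -3*(-10 + 6*(3 - 3)) = -3*(-10 + 6*0) = -3*(-10 + 0) = -3*(-10) = 30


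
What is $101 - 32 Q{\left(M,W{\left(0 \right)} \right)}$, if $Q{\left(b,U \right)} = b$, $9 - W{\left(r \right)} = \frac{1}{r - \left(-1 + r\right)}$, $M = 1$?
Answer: $69$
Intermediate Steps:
$W{\left(r \right)} = 8$ ($W{\left(r \right)} = 9 - \frac{1}{r - \left(-1 + r\right)} = 9 - 1^{-1} = 9 - 1 = 8$)
$101 - 32 Q{\left(M,W{\left(0 \right)} \right)} = 101 - 32 = 69$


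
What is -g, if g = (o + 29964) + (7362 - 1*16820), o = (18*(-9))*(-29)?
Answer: -25204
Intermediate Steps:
o = 4698 (o = -162*(-29) = 4698)
g = 25204 (g = (4698 + 29964) + (7362 - 1*16820) = 34662 + (7362 - 16820) = 34662 - 9458 = 25204)
-g = -1*25204 = -25204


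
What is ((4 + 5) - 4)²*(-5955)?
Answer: -148875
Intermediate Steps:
((4 + 5) - 4)²*(-5955) = (9 - 4)²*(-5955) = 5²*(-5955) = 25*(-5955) = -148875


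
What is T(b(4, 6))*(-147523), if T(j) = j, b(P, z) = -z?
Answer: 885138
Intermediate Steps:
T(b(4, 6))*(-147523) = -1*6*(-147523) = -6*(-147523) = 885138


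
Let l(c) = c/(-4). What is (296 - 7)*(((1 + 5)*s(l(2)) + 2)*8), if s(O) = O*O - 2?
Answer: -19652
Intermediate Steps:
l(c) = -c/4 (l(c) = c*(-¼) = -c/4)
s(O) = -2 + O² (s(O) = O² - 2 = -2 + O²)
(296 - 7)*(((1 + 5)*s(l(2)) + 2)*8) = (296 - 7)*(((1 + 5)*(-2 + (-¼*2)²) + 2)*8) = 289*((6*(-2 + (-½)²) + 2)*8) = 289*((6*(-2 + ¼) + 2)*8) = 289*((6*(-7/4) + 2)*8) = 289*((-21/2 + 2)*8) = 289*(-17/2*8) = 289*(-68) = -19652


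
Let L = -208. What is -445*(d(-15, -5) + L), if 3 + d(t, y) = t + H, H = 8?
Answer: 97010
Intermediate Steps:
d(t, y) = 5 + t (d(t, y) = -3 + (t + 8) = -3 + (8 + t) = 5 + t)
-445*(d(-15, -5) + L) = -445*((5 - 15) - 208) = -445*(-10 - 208) = -445*(-218) = 97010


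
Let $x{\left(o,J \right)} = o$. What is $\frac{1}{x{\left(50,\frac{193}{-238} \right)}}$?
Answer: $\frac{1}{50} \approx 0.02$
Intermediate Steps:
$\frac{1}{x{\left(50,\frac{193}{-238} \right)}} = \frac{1}{50}$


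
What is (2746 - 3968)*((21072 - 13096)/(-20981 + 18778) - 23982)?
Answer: 64570873484/2203 ≈ 2.9310e+7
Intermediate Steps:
(2746 - 3968)*((21072 - 13096)/(-20981 + 18778) - 23982) = -1222*(7976/(-2203) - 23982) = -1222*(7976*(-1/2203) - 23982) = -1222*(-7976/2203 - 23982) = -1222*(-52840322/2203) = 64570873484/2203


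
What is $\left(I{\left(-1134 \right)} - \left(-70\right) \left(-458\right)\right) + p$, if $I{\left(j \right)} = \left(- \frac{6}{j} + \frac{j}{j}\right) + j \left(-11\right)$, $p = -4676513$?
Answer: $- \frac{887562521}{189} \approx -4.6961 \cdot 10^{6}$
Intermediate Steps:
$I{\left(j \right)} = 1 - 11 j - \frac{6}{j}$ ($I{\left(j \right)} = \left(- \frac{6}{j} + 1\right) - 11 j = \left(1 - \frac{6}{j}\right) - 11 j = 1 - 11 j - \frac{6}{j}$)
$\left(I{\left(-1134 \right)} - \left(-70\right) \left(-458\right)\right) + p = \left(\left(1 - -12474 - \frac{6}{-1134}\right) - \left(-70\right) \left(-458\right)\right) - 4676513 = \left(\left(1 + 12474 - - \frac{1}{189}\right) - 32060\right) - 4676513 = \left(\left(1 + 12474 + \frac{1}{189}\right) - 32060\right) - 4676513 = \left(\frac{2357776}{189} - 32060\right) - 4676513 = - \frac{3701564}{189} - 4676513 = - \frac{887562521}{189}$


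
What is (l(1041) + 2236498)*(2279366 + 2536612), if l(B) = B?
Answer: 10775938598142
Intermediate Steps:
(l(1041) + 2236498)*(2279366 + 2536612) = (1041 + 2236498)*(2279366 + 2536612) = 2237539*4815978 = 10775938598142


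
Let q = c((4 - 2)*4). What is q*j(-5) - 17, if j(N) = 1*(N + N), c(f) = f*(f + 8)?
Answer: -1297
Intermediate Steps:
c(f) = f*(8 + f)
q = 128 (q = ((4 - 2)*4)*(8 + (4 - 2)*4) = (2*4)*(8 + 2*4) = 8*(8 + 8) = 8*16 = 128)
j(N) = 2*N (j(N) = 1*(2*N) = 2*N)
q*j(-5) - 17 = 128*(2*(-5)) - 17 = 128*(-10) - 17 = -1280 - 17 = -1297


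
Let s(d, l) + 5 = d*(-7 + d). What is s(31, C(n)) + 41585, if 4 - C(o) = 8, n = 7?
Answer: 42324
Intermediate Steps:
C(o) = -4 (C(o) = 4 - 1*8 = 4 - 8 = -4)
s(d, l) = -5 + d*(-7 + d)
s(31, C(n)) + 41585 = (-5 + 31² - 7*31) + 41585 = (-5 + 961 - 217) + 41585 = 739 + 41585 = 42324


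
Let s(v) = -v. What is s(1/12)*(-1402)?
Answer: 701/6 ≈ 116.83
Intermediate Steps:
s(1/12)*(-1402) = -1/12*(-1402) = 701/6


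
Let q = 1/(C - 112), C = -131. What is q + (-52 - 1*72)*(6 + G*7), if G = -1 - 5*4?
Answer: 4248611/243 ≈ 17484.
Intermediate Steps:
G = -21 (G = -1 - 20 = -21)
q = -1/243 (q = 1/(-131 - 112) = 1/(-243) = -1/243 ≈ -0.0041152)
q + (-52 - 1*72)*(6 + G*7) = -1/243 + (-52 - 1*72)*(6 - 21*7) = -1/243 + (-52 - 72)*(6 - 147) = -1/243 - 124*(-141) = -1/243 + 17484 = 4248611/243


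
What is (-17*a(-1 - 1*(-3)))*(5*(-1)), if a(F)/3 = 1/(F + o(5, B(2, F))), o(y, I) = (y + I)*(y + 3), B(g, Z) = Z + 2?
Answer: 255/74 ≈ 3.4459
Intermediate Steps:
B(g, Z) = 2 + Z
o(y, I) = (3 + y)*(I + y) (o(y, I) = (I + y)*(3 + y) = (3 + y)*(I + y))
a(F) = 3/(56 + 9*F) (a(F) = 3/(F + (5**2 + 3*(2 + F) + 3*5 + (2 + F)*5)) = 3/(F + (25 + (6 + 3*F) + 15 + (10 + 5*F))) = 3/(F + (56 + 8*F)) = 3/(56 + 9*F))
(-17*a(-1 - 1*(-3)))*(5*(-1)) = (-51/(56 + 9*(-1 - 1*(-3))))*(5*(-1)) = -51/(56 + 9*(-1 + 3))*(-5) = -51/(56 + 9*2)*(-5) = -51/(56 + 18)*(-5) = -51/74*(-5) = 255/74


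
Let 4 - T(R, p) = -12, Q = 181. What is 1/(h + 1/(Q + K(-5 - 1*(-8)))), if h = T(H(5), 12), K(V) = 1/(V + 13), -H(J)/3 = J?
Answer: 2897/46368 ≈ 0.062478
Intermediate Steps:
H(J) = -3*J
T(R, p) = 16 (T(R, p) = 4 - 1*(-12) = 4 + 12 = 16)
K(V) = 1/(13 + V)
h = 16
1/(h + 1/(Q + K(-5 - 1*(-8)))) = 1/(16 + 1/(181 + 1/(13 + (-5 - 1*(-8))))) = 1/(16 + 1/(181 + 1/(13 + (-5 + 8)))) = 1/(16 + 1/(181 + 1/(13 + 3))) = 1/(16 + 1/(181 + 1/16)) = 1/(16 + 1/(2897/16)) = 1/(16 + 16/2897) = 1/(46368/2897) = 2897/46368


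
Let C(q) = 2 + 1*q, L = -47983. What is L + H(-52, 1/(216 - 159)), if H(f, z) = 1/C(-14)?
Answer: -575797/12 ≈ -47983.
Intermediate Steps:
C(q) = 2 + q
H(f, z) = -1/12 (H(f, z) = 1/(2 - 14) = 1/(-12) = -1/12)
L + H(-52, 1/(216 - 159)) = -47983 - 1/12 = -575797/12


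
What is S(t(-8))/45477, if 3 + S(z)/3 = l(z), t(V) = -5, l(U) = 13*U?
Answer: -68/15159 ≈ -0.0044858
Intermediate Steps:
S(z) = -9 + 39*z (S(z) = -9 + 3*(13*z) = -9 + 39*z)
S(t(-8))/45477 = (-9 + 39*(-5))/45477 = (-9 - 195)*(1/45477) = -204*1/45477 = -68/15159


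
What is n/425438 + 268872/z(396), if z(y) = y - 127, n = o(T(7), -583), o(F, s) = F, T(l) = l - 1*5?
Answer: 57194183237/57221411 ≈ 999.52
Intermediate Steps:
T(l) = -5 + l (T(l) = l - 5 = -5 + l)
n = 2 (n = -5 + 7 = 2)
z(y) = -127 + y
n/425438 + 268872/z(396) = 2/425438 + 268872/(-127 + 396) = 2*(1/425438) + 268872/269 = 1/212719 + 268872*(1/269) = 1/212719 + 268872/269 = 57194183237/57221411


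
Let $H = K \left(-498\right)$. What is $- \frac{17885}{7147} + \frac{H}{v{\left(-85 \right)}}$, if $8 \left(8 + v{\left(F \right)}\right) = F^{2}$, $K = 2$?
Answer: $- \frac{8810561}{2437127} \approx -3.6151$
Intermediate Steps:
$H = -996$ ($H = 2 \left(-498\right) = -996$)
$v{\left(F \right)} = -8 + \frac{F^{2}}{8}$
$- \frac{17885}{7147} + \frac{H}{v{\left(-85 \right)}} = - \frac{17885}{7147} - \frac{996}{-8 + \frac{\left(-85\right)^{2}}{8}} = \left(-17885\right) \frac{1}{7147} - \frac{996}{-8 + \frac{1}{8} \cdot 7225} = - \frac{2555}{1021} - \frac{996}{-8 + \frac{7225}{8}} = - \frac{2555}{1021} - \frac{996}{\frac{7161}{8}} = - \frac{2555}{1021} - \frac{2656}{2387} = - \frac{8810561}{2437127}$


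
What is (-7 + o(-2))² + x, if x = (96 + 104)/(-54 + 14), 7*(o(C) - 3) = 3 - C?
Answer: 284/49 ≈ 5.7959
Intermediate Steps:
o(C) = 24/7 - C/7 (o(C) = 3 + (3 - C)/7 = 3 + (3/7 - C/7) = 24/7 - C/7)
x = -5 (x = 200/(-40) = 200*(-1/40) = -5)
(-7 + o(-2))² + x = (-7 + (24/7 - ⅐*(-2)))² - 5 = (-7 + (24/7 + 2/7))² - 5 = (-7 + 26/7)² - 5 = (-23/7)² - 5 = 529/49 - 5 = 284/49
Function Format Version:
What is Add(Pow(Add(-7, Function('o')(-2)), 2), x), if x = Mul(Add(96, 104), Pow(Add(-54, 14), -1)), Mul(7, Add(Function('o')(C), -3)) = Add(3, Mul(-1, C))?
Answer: Rational(284, 49) ≈ 5.7959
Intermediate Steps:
Function('o')(C) = Add(Rational(24, 7), Mul(Rational(-1, 7), C)) (Function('o')(C) = Add(3, Mul(Rational(1, 7), Add(3, Mul(-1, C)))) = Add(3, Add(Rational(3, 7), Mul(Rational(-1, 7), C))) = Add(Rational(24, 7), Mul(Rational(-1, 7), C)))
x = -5 (x = Mul(200, Pow(-40, -1)) = Mul(200, Rational(-1, 40)) = -5)
Add(Pow(Add(-7, Function('o')(-2)), 2), x) = Add(Pow(Add(-7, Add(Rational(24, 7), Mul(Rational(-1, 7), -2))), 2), -5) = Add(Pow(Add(-7, Add(Rational(24, 7), Rational(2, 7))), 2), -5) = Add(Pow(Add(-7, Rational(26, 7)), 2), -5) = Add(Pow(Rational(-23, 7), 2), -5) = Add(Rational(529, 49), -5) = Rational(284, 49)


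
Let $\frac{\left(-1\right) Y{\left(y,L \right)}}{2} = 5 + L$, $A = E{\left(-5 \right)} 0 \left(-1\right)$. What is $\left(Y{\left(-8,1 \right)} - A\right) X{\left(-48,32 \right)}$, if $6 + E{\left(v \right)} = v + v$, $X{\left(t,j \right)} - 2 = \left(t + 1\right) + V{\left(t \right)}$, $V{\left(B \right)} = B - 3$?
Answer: $1152$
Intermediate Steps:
$V{\left(B \right)} = -3 + B$
$X{\left(t,j \right)} = 2 t$ ($X{\left(t,j \right)} = 2 + \left(\left(t + 1\right) + \left(-3 + t\right)\right) = 2 + \left(\left(1 + t\right) + \left(-3 + t\right)\right) = 2 + \left(-2 + 2 t\right) = 2 t$)
$E{\left(v \right)} = -6 + 2 v$ ($E{\left(v \right)} = -6 + \left(v + v\right) = -6 + 2 v$)
$A = 0$ ($A = \left(-6 + 2 \left(-5\right)\right) 0 \left(-1\right) = \left(-6 - 10\right) 0 = \left(-16\right) 0 = 0$)
$Y{\left(y,L \right)} = -10 - 2 L$ ($Y{\left(y,L \right)} = - 2 \left(5 + L\right) = -10 - 2 L$)
$\left(Y{\left(-8,1 \right)} - A\right) X{\left(-48,32 \right)} = \left(\left(-10 - 2\right) - 0\right) 2 \left(-48\right) = \left(\left(-10 - 2\right) + 0\right) \left(-96\right) = \left(-12 + 0\right) \left(-96\right) = \left(-12\right) \left(-96\right) = 1152$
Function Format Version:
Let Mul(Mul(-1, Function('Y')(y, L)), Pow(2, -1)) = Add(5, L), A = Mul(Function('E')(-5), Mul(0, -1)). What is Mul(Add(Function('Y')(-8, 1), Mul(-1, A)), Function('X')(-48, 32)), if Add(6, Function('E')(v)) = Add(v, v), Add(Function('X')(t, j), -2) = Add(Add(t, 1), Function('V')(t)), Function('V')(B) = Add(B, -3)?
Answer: 1152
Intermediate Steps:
Function('V')(B) = Add(-3, B)
Function('X')(t, j) = Mul(2, t) (Function('X')(t, j) = Add(2, Add(Add(t, 1), Add(-3, t))) = Add(2, Add(Add(1, t), Add(-3, t))) = Add(2, Add(-2, Mul(2, t))) = Mul(2, t))
Function('E')(v) = Add(-6, Mul(2, v)) (Function('E')(v) = Add(-6, Add(v, v)) = Add(-6, Mul(2, v)))
A = 0 (A = Mul(Add(-6, Mul(2, -5)), Mul(0, -1)) = Mul(Add(-6, -10), 0) = Mul(-16, 0) = 0)
Function('Y')(y, L) = Add(-10, Mul(-2, L)) (Function('Y')(y, L) = Mul(-2, Add(5, L)) = Add(-10, Mul(-2, L)))
Mul(Add(Function('Y')(-8, 1), Mul(-1, A)), Function('X')(-48, 32)) = Mul(Add(Add(-10, Mul(-2, 1)), Mul(-1, 0)), Mul(2, -48)) = Mul(Add(Add(-10, -2), 0), -96) = Mul(Add(-12, 0), -96) = Mul(-12, -96) = 1152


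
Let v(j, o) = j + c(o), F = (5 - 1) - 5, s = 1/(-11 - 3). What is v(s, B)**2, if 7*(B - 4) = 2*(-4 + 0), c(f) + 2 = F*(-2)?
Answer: 1/196 ≈ 0.0051020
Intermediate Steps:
s = -1/14 (s = 1/(-14) = -1/14 ≈ -0.071429)
F = -1 (F = 4 - 5 = -1)
c(f) = 0 (c(f) = -2 - 1*(-2) = -2 + 2 = 0)
B = 20/7 (B = 4 + (2*(-4 + 0))/7 = 4 + (2*(-4))/7 = 4 + (1/7)*(-8) = 4 - 8/7 = 20/7 ≈ 2.8571)
v(j, o) = j (v(j, o) = j + 0 = j)
v(s, B)**2 = (-1/14)**2 = 1/196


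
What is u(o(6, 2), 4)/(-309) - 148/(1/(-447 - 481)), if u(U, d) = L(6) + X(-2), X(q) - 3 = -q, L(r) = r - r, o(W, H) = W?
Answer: 42439291/309 ≈ 1.3734e+5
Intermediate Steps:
L(r) = 0
X(q) = 3 - q
u(U, d) = 5 (u(U, d) = 0 + (3 - 1*(-2)) = 0 + (3 + 2) = 0 + 5 = 5)
u(o(6, 2), 4)/(-309) - 148/(1/(-447 - 481)) = 5/(-309) - 148/(1/(-447 - 481)) = 5*(-1/309) - 148/(1/(-928)) = -5/309 - 148/(-1/928) = -5/309 - 148*(-928) = -5/309 + 137344 = 42439291/309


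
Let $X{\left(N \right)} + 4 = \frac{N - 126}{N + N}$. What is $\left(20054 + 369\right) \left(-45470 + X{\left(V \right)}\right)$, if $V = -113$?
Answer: $- \frac{209884822355}{226} \approx -9.2869 \cdot 10^{8}$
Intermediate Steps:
$X{\left(N \right)} = -4 + \frac{-126 + N}{2 N}$ ($X{\left(N \right)} = -4 + \frac{N - 126}{N + N} = -4 + \frac{-126 + N}{2 N}$)
$\left(20054 + 369\right) \left(-45470 + X{\left(V \right)}\right) = \left(20054 + 369\right) \left(-45470 - \left(\frac{7}{2} + \frac{63}{-113}\right)\right) = 20423 \left(-45470 - \frac{665}{226}\right) = 20423 \left(- \frac{10276885}{226}\right) = - \frac{209884822355}{226}$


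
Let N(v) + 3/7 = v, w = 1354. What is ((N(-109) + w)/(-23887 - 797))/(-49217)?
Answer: 6/5856823 ≈ 1.0244e-6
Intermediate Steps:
N(v) = -3/7 + v
((N(-109) + w)/(-23887 - 797))/(-49217) = (((-3/7 - 109) + 1354)/(-23887 - 797))/(-49217) = ((-766/7 + 1354)/(-24684))*(-1/49217) = ((8712/7)*(-1/24684))*(-1/49217) = -6/119*(-1/49217) = 6/5856823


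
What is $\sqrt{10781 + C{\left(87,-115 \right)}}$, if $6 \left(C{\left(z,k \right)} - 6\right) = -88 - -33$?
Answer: $\frac{\sqrt{388002}}{6} \approx 103.82$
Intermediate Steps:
$C{\left(z,k \right)} = - \frac{19}{6}$ ($C{\left(z,k \right)} = 6 + \frac{-88 - -33}{6} = 6 + \frac{-88 + 33}{6} = 6 + \frac{1}{6} \left(-55\right) = 6 - \frac{55}{6} = - \frac{19}{6}$)
$\sqrt{10781 + C{\left(87,-115 \right)}} = \sqrt{10781 - \frac{19}{6}} = \sqrt{\frac{64667}{6}} = \frac{\sqrt{388002}}{6}$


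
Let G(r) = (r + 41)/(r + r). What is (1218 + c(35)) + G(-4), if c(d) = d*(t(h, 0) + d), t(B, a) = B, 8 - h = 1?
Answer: 21467/8 ≈ 2683.4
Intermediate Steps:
h = 7 (h = 8 - 1*1 = 8 - 1 = 7)
c(d) = d*(7 + d)
G(r) = (41 + r)/(2*r) (G(r) = (41 + r)/((2*r)) = (41 + r)*(1/(2*r)) = (41 + r)/(2*r))
(1218 + c(35)) + G(-4) = (1218 + 35*(7 + 35)) + (½)*(41 - 4)/(-4) = (1218 + 35*42) + (½)*(-¼)*37 = (1218 + 1470) - 37/8 = 2688 - 37/8 = 21467/8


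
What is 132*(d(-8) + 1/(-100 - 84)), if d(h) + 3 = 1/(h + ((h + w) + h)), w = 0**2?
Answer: -9251/23 ≈ -402.22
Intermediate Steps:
w = 0
d(h) = -3 + 1/(3*h) (d(h) = -3 + 1/(h + ((h + 0) + h)) = -3 + 1/(h + (h + h)) = -3 + 1/(h + 2*h) = -3 + 1/(3*h))
132*(d(-8) + 1/(-100 - 84)) = 132*((-3 + (1/3)/(-8)) + 1/(-100 - 84)) = 132*((-3 + (1/3)*(-1/8)) + 1/(-184)) = 132*((-3 - 1/24) - 1/184) = 132*(-73/24 - 1/184) = 132*(-841/276) = -9251/23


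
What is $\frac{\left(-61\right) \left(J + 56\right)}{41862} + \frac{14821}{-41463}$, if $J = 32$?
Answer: $- \frac{140501681}{289287351} \approx -0.48568$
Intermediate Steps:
$\frac{\left(-61\right) \left(J + 56\right)}{41862} + \frac{14821}{-41463} = \frac{\left(-61\right) \left(32 + 56\right)}{41862} + \frac{14821}{-41463} = \left(-61\right) 88 \cdot \frac{1}{41862} + 14821 \left(- \frac{1}{41463}\right) = \left(-5368\right) \frac{1}{41862} - \frac{14821}{41463} = - \frac{2684}{20931} - \frac{14821}{41463} = - \frac{140501681}{289287351}$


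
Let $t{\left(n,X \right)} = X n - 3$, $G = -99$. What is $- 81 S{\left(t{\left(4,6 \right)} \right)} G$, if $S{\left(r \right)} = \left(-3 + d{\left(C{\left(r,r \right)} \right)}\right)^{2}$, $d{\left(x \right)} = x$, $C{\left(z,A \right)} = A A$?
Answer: $1538397036$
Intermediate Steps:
$t{\left(n,X \right)} = -3 + X n$
$C{\left(z,A \right)} = A^{2}$
$S{\left(r \right)} = \left(-3 + r^{2}\right)^{2}$
$- 81 S{\left(t{\left(4,6 \right)} \right)} G = - 81 \left(-3 + \left(-3 + 6 \cdot 4\right)^{2}\right)^{2} \left(-99\right) = - 81 \left(-3 + \left(-3 + 24\right)^{2}\right)^{2} \left(-99\right) = - 81 \left(-3 + 21^{2}\right)^{2} \left(-99\right) = - 81 \left(-3 + 441\right)^{2} \left(-99\right) = - 81 \cdot 438^{2} \left(-99\right) = \left(-81\right) 191844 \left(-99\right) = \left(-15539364\right) \left(-99\right) = 1538397036$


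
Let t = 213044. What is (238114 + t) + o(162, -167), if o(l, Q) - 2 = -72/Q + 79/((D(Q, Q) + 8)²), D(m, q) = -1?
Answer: 3691859001/8183 ≈ 4.5116e+5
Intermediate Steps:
o(l, Q) = 177/49 - 72/Q (o(l, Q) = 2 + (-72/Q + 79/((-1 + 8)²)) = 2 + (-72/Q + 79/(7²)) = 2 + (-72/Q + 79/49) = 2 + (79/49 - 72/Q) = 177/49 - 72/Q)
(238114 + t) + o(162, -167) = (238114 + 213044) + (177/49 - 72/(-167)) = 451158 + (177/49 - 72*(-1/167)) = 451158 + (177/49 + 72/167) = 451158 + 33087/8183 = 3691859001/8183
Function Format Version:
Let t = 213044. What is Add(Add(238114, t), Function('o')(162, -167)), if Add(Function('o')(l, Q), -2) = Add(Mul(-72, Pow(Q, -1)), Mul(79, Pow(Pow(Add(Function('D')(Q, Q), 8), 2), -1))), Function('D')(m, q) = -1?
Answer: Rational(3691859001, 8183) ≈ 4.5116e+5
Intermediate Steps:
Function('o')(l, Q) = Add(Rational(177, 49), Mul(-72, Pow(Q, -1))) (Function('o')(l, Q) = Add(2, Add(Mul(-72, Pow(Q, -1)), Mul(79, Pow(Pow(Add(-1, 8), 2), -1)))) = Add(2, Add(Mul(-72, Pow(Q, -1)), Mul(79, Pow(Pow(7, 2), -1)))) = Add(2, Add(Mul(-72, Pow(Q, -1)), Mul(79, Pow(49, -1)))) = Add(2, Add(Mul(-72, Pow(Q, -1)), Mul(79, Rational(1, 49)))) = Add(2, Add(Mul(-72, Pow(Q, -1)), Rational(79, 49))) = Add(2, Add(Rational(79, 49), Mul(-72, Pow(Q, -1)))) = Add(Rational(177, 49), Mul(-72, Pow(Q, -1))))
Add(Add(238114, t), Function('o')(162, -167)) = Add(Add(238114, 213044), Add(Rational(177, 49), Mul(-72, Pow(-167, -1)))) = Add(451158, Add(Rational(177, 49), Mul(-72, Rational(-1, 167)))) = Add(451158, Add(Rational(177, 49), Rational(72, 167))) = Add(451158, Rational(33087, 8183)) = Rational(3691859001, 8183)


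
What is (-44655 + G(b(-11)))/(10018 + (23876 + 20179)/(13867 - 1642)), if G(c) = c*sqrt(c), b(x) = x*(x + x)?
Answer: -36393825/8167607 + 2169530*sqrt(2)/8167607 ≈ -4.0802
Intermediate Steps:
b(x) = 2*x**2 (b(x) = x*(2*x) = 2*x**2)
G(c) = c**(3/2)
(-44655 + G(b(-11)))/(10018 + (23876 + 20179)/(13867 - 1642)) = (-44655 + (2*(-11)**2)**(3/2))/(10018 + (23876 + 20179)/(13867 - 1642)) = (-44655 + (2*121)**(3/2))/(10018 + 44055/12225) = (-44655 + 242**(3/2))/(10018 + 44055*(1/12225)) = (-44655 + 2662*sqrt(2))/(10018 + 2937/815) = (-44655 + 2662*sqrt(2))/(8167607/815) = (-44655 + 2662*sqrt(2))*(815/8167607) = -36393825/8167607 + 2169530*sqrt(2)/8167607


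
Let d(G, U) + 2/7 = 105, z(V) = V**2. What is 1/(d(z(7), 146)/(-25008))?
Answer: -175056/733 ≈ -238.82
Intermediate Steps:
d(G, U) = 733/7 (d(G, U) = -2/7 + 105 = 733/7)
1/(d(z(7), 146)/(-25008)) = 1/((733/7)/(-25008)) = 1/((733/7)*(-1/25008)) = 1/(-733/175056) = -175056/733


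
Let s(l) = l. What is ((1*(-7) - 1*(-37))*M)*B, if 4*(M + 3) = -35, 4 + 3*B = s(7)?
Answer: -705/2 ≈ -352.50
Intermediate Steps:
B = 1 (B = -4/3 + (⅓)*7 = -4/3 + 7/3 = 1)
M = -47/4 (M = -3 + (¼)*(-35) = -3 - 35/4 = -47/4 ≈ -11.750)
((1*(-7) - 1*(-37))*M)*B = ((1*(-7) - 1*(-37))*(-47/4))*1 = ((-7 + 37)*(-47/4))*1 = (30*(-47/4))*1 = -705/2*1 = -705/2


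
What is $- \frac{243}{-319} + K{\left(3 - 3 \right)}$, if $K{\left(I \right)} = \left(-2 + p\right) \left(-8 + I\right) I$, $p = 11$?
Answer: $\frac{243}{319} \approx 0.76175$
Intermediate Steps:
$K{\left(I \right)} = I \left(-72 + 9 I\right)$ ($K{\left(I \right)} = \left(-2 + 11\right) \left(-8 + I\right) I = 9 \left(-8 + I\right) I = \left(-72 + 9 I\right) I = I \left(-72 + 9 I\right)$)
$- \frac{243}{-319} + K{\left(3 - 3 \right)} = - \frac{243}{-319} + 9 \left(3 - 3\right) \left(-8 + \left(3 - 3\right)\right) = \left(-243\right) \left(- \frac{1}{319}\right) + 9 \cdot 0 \left(-8 + 0\right) = \frac{243}{319} + 9 \cdot 0 \left(-8\right) = \frac{243}{319} + 0 = \frac{243}{319}$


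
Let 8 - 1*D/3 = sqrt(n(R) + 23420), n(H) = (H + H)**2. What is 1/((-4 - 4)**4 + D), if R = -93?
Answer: 515/2056532 + 21*sqrt(74)/4113064 ≈ 0.00029434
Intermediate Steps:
n(H) = 4*H**2 (n(H) = (2*H)**2 = 4*H**2)
D = 24 - 84*sqrt(74) (D = 24 - 3*sqrt(4*(-93)**2 + 23420) = 24 - 3*sqrt(4*8649 + 23420) = 24 - 3*sqrt(34596 + 23420) = 24 - 84*sqrt(74) ≈ -698.60)
1/((-4 - 4)**4 + D) = 1/((-4 - 4)**4 + (24 - 84*sqrt(74))) = 1/((-8)**4 + (24 - 84*sqrt(74))) = 1/(4096 + (24 - 84*sqrt(74))) = 1/(4120 - 84*sqrt(74))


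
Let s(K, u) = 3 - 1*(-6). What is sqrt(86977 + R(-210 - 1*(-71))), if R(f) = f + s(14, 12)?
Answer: sqrt(86847) ≈ 294.70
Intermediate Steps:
s(K, u) = 9 (s(K, u) = 3 + 6 = 9)
R(f) = 9 + f (R(f) = f + 9 = 9 + f)
sqrt(86977 + R(-210 - 1*(-71))) = sqrt(86977 + (9 + (-210 - 1*(-71)))) = sqrt(86977 + (9 + (-210 + 71))) = sqrt(86977 + (9 - 139)) = sqrt(86977 - 130) = sqrt(86847)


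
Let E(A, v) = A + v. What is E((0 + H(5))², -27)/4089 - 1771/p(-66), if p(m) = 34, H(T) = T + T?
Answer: -7239137/139026 ≈ -52.070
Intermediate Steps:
H(T) = 2*T
E((0 + H(5))², -27)/4089 - 1771/p(-66) = ((0 + 2*5)² - 27)/4089 - 1771/34 = ((0 + 10)² - 27)*(1/4089) - 1771*1/34 = (10² - 27)*(1/4089) - 1771/34 = (100 - 27)*(1/4089) - 1771/34 = 73*(1/4089) - 1771/34 = 73/4089 - 1771/34 = -7239137/139026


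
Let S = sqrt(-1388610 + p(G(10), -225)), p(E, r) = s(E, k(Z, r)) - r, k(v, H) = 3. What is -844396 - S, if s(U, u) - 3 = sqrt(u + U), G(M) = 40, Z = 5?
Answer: -844396 - I*sqrt(1388382 - sqrt(43)) ≈ -8.444e+5 - 1178.3*I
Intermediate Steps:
s(U, u) = 3 + sqrt(U + u) (s(U, u) = 3 + sqrt(u + U) = 3 + sqrt(U + u))
p(E, r) = 3 + sqrt(3 + E) - r (p(E, r) = (3 + sqrt(E + 3)) - r = (3 + sqrt(3 + E)) - r = 3 + sqrt(3 + E) - r)
S = sqrt(-1388382 + sqrt(43)) (S = sqrt(-1388610 + (3 + sqrt(3 + 40) - 1*(-225))) = sqrt(-1388610 + (3 + sqrt(43) + 225)) = sqrt(-1388610 + (228 + sqrt(43))) = sqrt(-1388382 + sqrt(43)) ≈ 1178.3*I)
-844396 - S = -844396 - sqrt(-1388382 + sqrt(43))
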